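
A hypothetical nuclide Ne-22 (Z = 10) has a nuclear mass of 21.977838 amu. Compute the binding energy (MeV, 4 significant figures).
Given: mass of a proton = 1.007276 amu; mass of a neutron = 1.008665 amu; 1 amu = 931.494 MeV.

185.3 MeV

Z = 10, so N = A − Z = 22 − 10 = 12.
Mass of separated nucleons = 10(1.007276) + 12(1.008665) = 10.072760 + 12.103980 = 22.176740 amu
Δm = 22.176740 − 21.977838 = 0.198902 amu
Binding energy = Δm·c² = 0.198902 × 931.494 MeV/amu = 185.276 MeV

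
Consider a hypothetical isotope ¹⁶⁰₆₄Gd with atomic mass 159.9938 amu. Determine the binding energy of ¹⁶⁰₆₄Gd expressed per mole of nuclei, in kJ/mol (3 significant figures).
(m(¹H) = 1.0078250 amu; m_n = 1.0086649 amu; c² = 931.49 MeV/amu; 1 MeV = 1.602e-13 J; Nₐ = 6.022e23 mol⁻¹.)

With 64 protons and 96 neutrons (A = 160):
Σm = 64·m(¹H) + 96·m_n = 64.5008000 + 96.8318304 = 161.3326304 amu
Mass defect Δm = 161.3326304 − 159.9938 = 1.3388304 amu
Converting to energy: 1.3388304 amu × 931.49 MeV/amu = 1247.11 MeV
Per nucleus in joules: 1247.11 MeV × 1.602e-13 J/MeV = 1.9979e-10 J
Per mole: 1.9979e-10 J × 6.022e23 mol⁻¹ = 1.2031e+14 J/mol

1.20e+11 kJ/mol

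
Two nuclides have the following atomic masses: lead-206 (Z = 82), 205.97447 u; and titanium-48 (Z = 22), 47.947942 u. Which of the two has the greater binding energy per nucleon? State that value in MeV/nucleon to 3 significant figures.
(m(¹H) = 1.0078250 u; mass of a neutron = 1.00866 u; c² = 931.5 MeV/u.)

lead-206: Σm = 82(1.0078250) + 124(1.00866) = 207.7154900 u; Δm = 1.7410200 u; E_B = 1621.8 MeV; E_B/A = 7.873 MeV
titanium-48: Σm = 22(1.0078250) + 26(1.00866) = 48.3973100 u; Δm = 0.4493680 u; E_B = 418.59 MeV; E_B/A = 8.721 MeV
titanium-48 has the higher binding energy per nucleon, so it is the more tightly bound nucleus.

titanium-48; 8.72 MeV/nucleon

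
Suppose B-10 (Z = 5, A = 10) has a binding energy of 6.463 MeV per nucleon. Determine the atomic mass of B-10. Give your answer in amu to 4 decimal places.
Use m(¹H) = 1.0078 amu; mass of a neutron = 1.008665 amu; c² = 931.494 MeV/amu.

10.0129 amu

Total binding energy = 10 × 6.463 = 64.630 MeV
Mass defect = 64.630 MeV / (931.494 MeV/amu) = 0.069383 amu
Constituent mass = 5(1.0078) + 5(1.008665) = 10.082325 amu
Atomic mass = 10.082325 − 0.069383 = 10.012942 amu ≈ 10.0129 amu (to 4 decimal places)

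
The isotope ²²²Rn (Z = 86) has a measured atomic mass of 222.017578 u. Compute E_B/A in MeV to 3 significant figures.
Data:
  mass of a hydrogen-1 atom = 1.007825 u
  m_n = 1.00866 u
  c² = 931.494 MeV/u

7.69 MeV/nucleon

Z = 86, so N = A − Z = 222 − 86 = 136.
Total constituent mass: 86 × 1.007825 + 136 × 1.00866 = 223.850710 u
Mass defect Δm = 223.850710 − 222.017578 = 1.833132 u
Converting to energy: 1.833132 u × 931.494 MeV/u = 1707.55 MeV
BE/A = 1707.55 MeV / 222 = 7.692 MeV/nucleon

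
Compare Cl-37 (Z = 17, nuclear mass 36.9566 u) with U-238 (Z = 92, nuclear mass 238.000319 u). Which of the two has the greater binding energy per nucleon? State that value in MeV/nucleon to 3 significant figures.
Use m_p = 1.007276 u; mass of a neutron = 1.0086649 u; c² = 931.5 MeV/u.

Cl-37: Σm = 17(1.007276) + 20(1.0086649) = 37.2969900 u; Δm = 0.3403900 u; E_B = 317.073 MeV; E_B/A = 8.570 MeV
U-238: Σm = 92(1.007276) + 146(1.0086649) = 239.9344674 u; Δm = 1.9341484 u; E_B = 1801.7 MeV; E_B/A = 7.570 MeV
Cl-37 has the higher binding energy per nucleon, so it is the more tightly bound nucleus.

Cl-37; 8.57 MeV/nucleon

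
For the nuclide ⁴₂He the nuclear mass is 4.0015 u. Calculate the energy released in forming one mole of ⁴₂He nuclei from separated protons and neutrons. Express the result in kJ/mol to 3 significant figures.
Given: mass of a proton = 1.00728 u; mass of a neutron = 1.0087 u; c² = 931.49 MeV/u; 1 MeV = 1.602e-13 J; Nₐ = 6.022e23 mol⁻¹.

2.74e+09 kJ/mol

Z = 2, so N = A − Z = 4 − 2 = 2.
Mass of separated nucleons = 2(1.00728) + 2(1.0087) = 2.01456 + 2.0174 = 4.03196 u
Mass defect Δm = 4.03196 − 4.0015 = 0.03046 u
Binding energy = Δm·c² = 0.03046 × 931.49 MeV/u = 28.3732 MeV
Per nucleus in joules: 28.3732 MeV × 1.602e-13 J/MeV = 4.5454e-12 J
Per mole: 4.5454e-12 J × 6.022e23 mol⁻¹ = 2.7372e+12 J/mol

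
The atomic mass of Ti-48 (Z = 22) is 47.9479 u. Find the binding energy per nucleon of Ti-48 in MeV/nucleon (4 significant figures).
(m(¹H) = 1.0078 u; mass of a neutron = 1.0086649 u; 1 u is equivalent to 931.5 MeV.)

With 22 protons and 26 neutrons (A = 48):
Total constituent mass: 22 × 1.0078 + 26 × 1.0086649 = 48.3968874 u
The mass defect is 48.3968874 − 47.9479 = 0.4489874 u.
Binding energy = Δm·c² = 0.4489874 × 931.5 MeV/u = 418.232 MeV
Dividing by A = 48 gives 8.713 MeV per nucleon.

8.713 MeV/nucleon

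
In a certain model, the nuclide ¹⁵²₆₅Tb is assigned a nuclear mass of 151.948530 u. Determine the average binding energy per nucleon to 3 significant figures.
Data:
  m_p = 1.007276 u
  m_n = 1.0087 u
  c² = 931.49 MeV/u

Z = 65, so N = A − Z = 152 − 65 = 87.
Σm = 65·m_p + 87·m_n = 65.472940 + 87.7569 = 153.229840 u
The mass defect is 153.229840 − 151.948530 = 1.281310 u.
E_B = 1.281310 × 931.49 = 1193.53 MeV
Per nucleon: 1193.53 / 152 = 7.852 MeV

7.85 MeV/nucleon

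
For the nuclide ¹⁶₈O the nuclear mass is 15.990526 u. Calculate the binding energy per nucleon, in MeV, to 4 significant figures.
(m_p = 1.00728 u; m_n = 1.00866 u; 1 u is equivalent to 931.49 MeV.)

7.976 MeV/nucleon

Z = 8, so N = A − Z = 16 − 8 = 8.
Σm = 8·m_p + 8·m_n = 8.05824 + 8.06928 = 16.12752 u
Δm = 16.12752 − 15.990526 = 0.136994 u
E_B = 0.136994 × 931.49 = 127.609 MeV
Dividing by A = 16 gives 7.976 MeV per nucleon.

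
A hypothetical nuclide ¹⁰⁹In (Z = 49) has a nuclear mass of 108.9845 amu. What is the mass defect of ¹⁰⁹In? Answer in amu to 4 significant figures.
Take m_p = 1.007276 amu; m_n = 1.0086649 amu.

0.8919 amu

Total constituent mass: 49 × 1.007276 + 60 × 1.0086649 = 109.8764180 amu
Δm = 109.8764180 − 108.9845 = 0.8919180 amu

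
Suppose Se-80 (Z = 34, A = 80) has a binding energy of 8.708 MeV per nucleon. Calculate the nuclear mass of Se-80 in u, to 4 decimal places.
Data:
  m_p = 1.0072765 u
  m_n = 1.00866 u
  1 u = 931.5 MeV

Total binding energy = 80 × 8.708 = 696.640 MeV
Mass defect = 696.640 MeV / (931.5 MeV/u) = 0.747869 u
Constituent mass = 34(1.0072765) + 46(1.00866) = 80.6457610 u
Nuclear mass = 80.6457610 − 0.747869 = 79.8978920 u ≈ 79.8979 u (to 4 decimal places)

79.8979 u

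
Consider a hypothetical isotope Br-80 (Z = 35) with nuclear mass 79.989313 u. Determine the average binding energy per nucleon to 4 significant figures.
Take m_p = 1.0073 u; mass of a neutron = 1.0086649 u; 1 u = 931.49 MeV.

7.639 MeV/nucleon

Mass of separated nucleons = 35(1.0073) + 45(1.0086649) = 35.2555 + 45.3899205 = 80.6454205 u
Mass defect Δm = 80.6454205 − 79.989313 = 0.6561075 u
Binding energy = Δm·c² = 0.6561075 × 931.49 MeV/u = 611.158 MeV
Per nucleon: 611.158 / 80 = 7.639 MeV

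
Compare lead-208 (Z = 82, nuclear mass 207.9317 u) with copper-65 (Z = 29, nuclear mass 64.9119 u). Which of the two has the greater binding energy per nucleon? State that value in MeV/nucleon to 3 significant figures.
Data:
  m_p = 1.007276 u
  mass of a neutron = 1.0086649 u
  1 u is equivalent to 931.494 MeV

lead-208: Σm = 82(1.007276) + 126(1.0086649) = 209.6884094 u; Δm = 1.7567094 u; E_B = 1636.4 MeV; E_B/A = 7.867 MeV
copper-65: Σm = 29(1.007276) + 36(1.0086649) = 65.5229404 u; Δm = 0.6110404 u; E_B = 569.18 MeV; E_B/A = 8.757 MeV
copper-65 has the higher binding energy per nucleon, so it is the more tightly bound nucleus.

copper-65; 8.76 MeV/nucleon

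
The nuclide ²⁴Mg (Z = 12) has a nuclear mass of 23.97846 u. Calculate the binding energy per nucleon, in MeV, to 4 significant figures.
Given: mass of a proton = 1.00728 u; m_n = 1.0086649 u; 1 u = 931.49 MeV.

Z = 12, so N = A − Z = 24 − 12 = 12.
Total constituent mass: 12 × 1.00728 + 12 × 1.0086649 = 24.1913388 u
Δm = 24.1913388 − 23.97846 = 0.2128788 u
Converting to energy: 0.2128788 u × 931.49 MeV/u = 198.294 MeV
Dividing by A = 24 gives 8.262 MeV per nucleon.

8.262 MeV/nucleon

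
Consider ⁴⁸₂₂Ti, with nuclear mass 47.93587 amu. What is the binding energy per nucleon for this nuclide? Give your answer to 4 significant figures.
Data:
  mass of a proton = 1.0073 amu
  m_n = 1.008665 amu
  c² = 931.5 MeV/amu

8.733 MeV/nucleon

Mass of separated nucleons = 22(1.0073) + 26(1.008665) = 22.1606 + 26.225290 = 48.385890 amu
Mass defect Δm = 48.385890 − 47.93587 = 0.450020 amu
Converting to energy: 0.450020 amu × 931.5 MeV/amu = 419.194 MeV
Per nucleon: 419.194 / 48 = 8.733 MeV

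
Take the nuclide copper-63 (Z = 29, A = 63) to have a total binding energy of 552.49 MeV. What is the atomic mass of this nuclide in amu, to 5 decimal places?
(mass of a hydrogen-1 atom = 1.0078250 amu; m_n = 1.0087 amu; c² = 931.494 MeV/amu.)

Mass defect = 552.49 MeV / (931.494 MeV/amu) = 0.5931224 amu
Constituent mass = 29(1.0078250) + 34(1.0087) = 63.5227250 amu
Atomic mass = 63.5227250 − 0.5931224 = 62.9296026 amu ≈ 62.92960 amu (to 5 decimal places)

62.92960 amu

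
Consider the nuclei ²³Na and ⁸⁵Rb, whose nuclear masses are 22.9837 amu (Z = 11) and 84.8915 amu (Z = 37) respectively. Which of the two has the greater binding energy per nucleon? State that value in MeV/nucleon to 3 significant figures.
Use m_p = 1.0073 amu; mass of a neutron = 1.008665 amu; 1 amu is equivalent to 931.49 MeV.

⁸⁵Rb; 8.71 MeV/nucleon

²³Na: Σm = 11(1.0073) + 12(1.008665) = 23.184280 amu; Δm = 0.200580 amu; E_B = 186.84 MeV; E_B/A = 8.123 MeV
⁸⁵Rb: Σm = 37(1.0073) + 48(1.008665) = 85.686020 amu; Δm = 0.794520 amu; E_B = 740.09 MeV; E_B/A = 8.707 MeV
⁸⁵Rb has the higher binding energy per nucleon, so it is the more tightly bound nucleus.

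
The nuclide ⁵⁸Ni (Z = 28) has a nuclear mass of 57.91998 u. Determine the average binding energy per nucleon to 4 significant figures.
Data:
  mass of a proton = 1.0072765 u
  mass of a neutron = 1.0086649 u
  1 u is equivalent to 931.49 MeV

Z = 28, so N = A − Z = 58 − 28 = 30.
Mass of separated nucleons = 28(1.0072765) + 30(1.0086649) = 28.2037420 + 30.2599470 = 58.4636890 u
The mass defect is 58.4636890 − 57.91998 = 0.5437090 u.
Converting to energy: 0.5437090 u × 931.49 MeV/u = 506.459 MeV
Dividing by A = 58 gives 8.732 MeV per nucleon.

8.732 MeV/nucleon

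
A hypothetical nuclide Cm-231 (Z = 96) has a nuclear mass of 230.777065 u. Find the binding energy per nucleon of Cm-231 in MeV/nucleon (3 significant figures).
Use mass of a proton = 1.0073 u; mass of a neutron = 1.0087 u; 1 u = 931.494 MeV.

8.46 MeV/nucleon

Σm = 96·m_p + 135·m_n = 96.7008 + 136.1745 = 232.8753 u
Mass defect Δm = 232.8753 − 230.777065 = 2.098235 u
Converting to energy: 2.098235 u × 931.494 MeV/u = 1954.49 MeV
Per nucleon: 1954.49 / 231 = 8.461 MeV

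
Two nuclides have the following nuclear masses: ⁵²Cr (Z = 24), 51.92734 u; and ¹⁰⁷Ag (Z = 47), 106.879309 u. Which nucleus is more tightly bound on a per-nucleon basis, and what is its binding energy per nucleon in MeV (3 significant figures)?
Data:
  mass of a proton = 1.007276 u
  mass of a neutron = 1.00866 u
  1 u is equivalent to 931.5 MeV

⁵²Cr; 8.77 MeV/nucleon

⁵²Cr: Σm = 24(1.007276) + 28(1.00866) = 52.417104 u; Δm = 0.489764 u; E_B = 456.22 MeV; E_B/A = 8.773 MeV
¹⁰⁷Ag: Σm = 47(1.007276) + 60(1.00866) = 107.861572 u; Δm = 0.982263 u; E_B = 914.98 MeV; E_B/A = 8.551 MeV
⁵²Cr has the higher binding energy per nucleon, so it is the more tightly bound nucleus.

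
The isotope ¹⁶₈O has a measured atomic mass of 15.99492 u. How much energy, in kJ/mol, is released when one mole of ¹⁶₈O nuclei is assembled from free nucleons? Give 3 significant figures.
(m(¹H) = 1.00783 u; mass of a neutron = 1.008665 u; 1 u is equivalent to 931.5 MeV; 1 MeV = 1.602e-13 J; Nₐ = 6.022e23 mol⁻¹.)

With 8 protons and 8 neutrons (A = 16):
Σm = 8·m(¹H) + 8·m_n = 8.06264 + 8.069320 = 16.131960 u
Δm = 16.131960 − 15.99492 = 0.137040 u
Binding energy = Δm·c² = 0.137040 × 931.5 MeV/u = 127.653 MeV
Per nucleus in joules: 127.653 MeV × 1.602e-13 J/MeV = 2.0450e-11 J
Per mole: 2.0450e-11 J × 6.022e23 mol⁻¹ = 1.2315e+13 J/mol

1.23e+10 kJ/mol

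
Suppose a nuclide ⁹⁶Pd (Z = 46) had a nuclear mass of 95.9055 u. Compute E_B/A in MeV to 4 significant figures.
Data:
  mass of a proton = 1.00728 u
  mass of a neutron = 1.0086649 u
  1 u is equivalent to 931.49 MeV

8.370 MeV/nucleon

The nucleus contains 46 protons and 96 − 46 = 50 neutrons.
Mass of separated nucleons = 46(1.00728) + 50(1.0086649) = 46.33488 + 50.4332450 = 96.7681250 u
Δm = 96.7681250 − 95.9055 = 0.8626250 u
E_B = 0.8626250 × 931.49 = 803.527 MeV
BE/A = 803.527 MeV / 96 = 8.370 MeV/nucleon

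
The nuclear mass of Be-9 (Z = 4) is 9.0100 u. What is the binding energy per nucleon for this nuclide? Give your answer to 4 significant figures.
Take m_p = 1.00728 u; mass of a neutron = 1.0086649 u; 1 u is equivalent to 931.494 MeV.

With 4 protons and 5 neutrons (A = 9):
Total constituent mass: 4 × 1.00728 + 5 × 1.0086649 = 9.0724445 u
Δm = 9.0724445 − 9.0100 = 0.0624445 u
Converting to energy: 0.0624445 u × 931.494 MeV/u = 58.1667 MeV
BE/A = 58.1667 MeV / 9 = 6.463 MeV/nucleon

6.463 MeV/nucleon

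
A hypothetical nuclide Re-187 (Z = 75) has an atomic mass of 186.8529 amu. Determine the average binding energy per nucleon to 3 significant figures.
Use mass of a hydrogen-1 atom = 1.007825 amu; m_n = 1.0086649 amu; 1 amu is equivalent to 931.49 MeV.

Total constituent mass: 75 × 1.007825 + 112 × 1.0086649 = 188.5573438 amu
The mass defect is 188.5573438 − 186.8529 = 1.7044438 amu.
Converting to energy: 1.7044438 amu × 931.49 MeV/amu = 1587.67 MeV
BE/A = 1587.67 MeV / 187 = 8.490 MeV/nucleon

8.49 MeV/nucleon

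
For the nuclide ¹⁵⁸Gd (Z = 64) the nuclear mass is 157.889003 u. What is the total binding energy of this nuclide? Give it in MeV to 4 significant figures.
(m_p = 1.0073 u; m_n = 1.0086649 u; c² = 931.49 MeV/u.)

1297 MeV

Z = 64, so N = A − Z = 158 − 64 = 94.
Σm = 64·m_p + 94·m_n = 64.4672 + 94.8145006 = 159.2817006 u
Mass defect Δm = 159.2817006 − 157.889003 = 1.3926976 u
Binding energy = Δm·c² = 1.3926976 × 931.49 MeV/u = 1297.28 MeV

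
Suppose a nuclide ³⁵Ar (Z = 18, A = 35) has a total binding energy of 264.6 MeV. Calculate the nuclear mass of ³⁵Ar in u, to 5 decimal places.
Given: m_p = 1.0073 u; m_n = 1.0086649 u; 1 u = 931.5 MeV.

34.99465 u

Mass defect = 264.6 MeV / (931.5 MeV/u) = 0.2840580 u
Constituent mass = 18(1.0073) + 17(1.0086649) = 35.2787033 u
Nuclear mass = 35.2787033 − 0.2840580 = 34.9946453 u ≈ 34.99465 u (to 5 decimal places)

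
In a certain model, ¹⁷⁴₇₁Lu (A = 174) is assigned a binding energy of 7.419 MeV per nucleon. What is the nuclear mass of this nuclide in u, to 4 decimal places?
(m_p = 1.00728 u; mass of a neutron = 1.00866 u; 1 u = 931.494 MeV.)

Total binding energy = 174 × 7.419 = 1290.906 MeV
Mass defect = 1290.906 MeV / (931.494 MeV/u) = 1.385845 u
Constituent mass = 71(1.00728) + 103(1.00866) = 175.40886 u
Nuclear mass = 175.40886 − 1.385845 = 174.023015 u ≈ 174.0230 u (to 4 decimal places)

174.0230 u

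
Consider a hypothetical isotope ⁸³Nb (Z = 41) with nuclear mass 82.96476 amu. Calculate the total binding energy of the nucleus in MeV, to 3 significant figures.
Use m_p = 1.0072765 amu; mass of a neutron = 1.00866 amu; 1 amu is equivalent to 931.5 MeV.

650 MeV

With 41 protons and 42 neutrons (A = 83):
Mass of separated nucleons = 41(1.0072765) + 42(1.00866) = 41.2983365 + 42.36372 = 83.6620565 amu
Δm = 83.6620565 − 82.96476 = 0.6972965 amu
Converting to energy: 0.6972965 amu × 931.5 MeV/amu = 649.532 MeV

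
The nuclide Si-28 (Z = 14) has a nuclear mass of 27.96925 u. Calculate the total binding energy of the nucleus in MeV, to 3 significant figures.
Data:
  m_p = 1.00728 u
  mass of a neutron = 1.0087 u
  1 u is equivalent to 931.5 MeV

237 MeV

Mass of separated nucleons = 14(1.00728) + 14(1.0087) = 14.10192 + 14.1218 = 28.22372 u
Δm = 28.22372 − 27.96925 = 0.25447 u
E_B = 0.25447 × 931.5 = 237.039 MeV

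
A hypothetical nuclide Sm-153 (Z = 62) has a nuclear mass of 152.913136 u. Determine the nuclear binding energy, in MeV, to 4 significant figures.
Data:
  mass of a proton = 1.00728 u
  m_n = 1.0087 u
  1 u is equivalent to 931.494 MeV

1239 MeV

With 62 protons and 91 neutrons (A = 153):
Total constituent mass: 62 × 1.00728 + 91 × 1.0087 = 154.24306 u
Mass defect Δm = 154.24306 − 152.913136 = 1.329924 u
E_B = 1.329924 × 931.494 = 1238.82 MeV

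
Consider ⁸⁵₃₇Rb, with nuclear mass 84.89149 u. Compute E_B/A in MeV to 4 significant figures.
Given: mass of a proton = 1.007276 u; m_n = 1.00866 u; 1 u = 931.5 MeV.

Mass of separated nucleons = 37(1.007276) + 48(1.00866) = 37.269212 + 48.41568 = 85.684892 u
Δm = 85.684892 − 84.89149 = 0.793402 u
Binding energy = Δm·c² = 0.793402 × 931.5 MeV/u = 739.054 MeV
Per nucleon: 739.054 / 85 = 8.695 MeV

8.695 MeV/nucleon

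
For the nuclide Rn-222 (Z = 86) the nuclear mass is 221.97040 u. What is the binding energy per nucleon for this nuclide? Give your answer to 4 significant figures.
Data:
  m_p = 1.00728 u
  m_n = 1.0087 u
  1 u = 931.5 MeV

7.716 MeV/nucleon

The nucleus contains 86 protons and 222 − 86 = 136 neutrons.
Total constituent mass: 86 × 1.00728 + 136 × 1.0087 = 223.80928 u
Mass defect Δm = 223.80928 − 221.97040 = 1.83888 u
Binding energy = Δm·c² = 1.83888 × 931.5 MeV/u = 1712.92 MeV
Per nucleon: 1712.92 / 222 = 7.716 MeV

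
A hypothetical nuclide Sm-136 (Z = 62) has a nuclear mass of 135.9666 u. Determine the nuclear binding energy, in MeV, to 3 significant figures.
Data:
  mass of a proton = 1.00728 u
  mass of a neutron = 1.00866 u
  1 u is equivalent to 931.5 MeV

1050 MeV

Total constituent mass: 62 × 1.00728 + 74 × 1.00866 = 137.09220 u
Mass defect Δm = 137.09220 − 135.9666 = 1.12560 u
Binding energy = Δm·c² = 1.12560 × 931.5 MeV/u = 1048.50 MeV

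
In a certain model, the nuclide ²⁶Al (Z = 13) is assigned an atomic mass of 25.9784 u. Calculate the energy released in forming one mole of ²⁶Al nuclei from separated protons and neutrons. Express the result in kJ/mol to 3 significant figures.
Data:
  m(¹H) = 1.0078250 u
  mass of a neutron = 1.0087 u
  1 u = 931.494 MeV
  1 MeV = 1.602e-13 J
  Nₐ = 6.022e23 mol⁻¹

With 13 protons and 13 neutrons (A = 26):
Σm = 13·m(¹H) + 13·m_n = 13.1017250 + 13.1131 = 26.2148250 u
Mass defect Δm = 26.2148250 − 25.9784 = 0.2364250 u
Binding energy = Δm·c² = 0.2364250 × 931.494 MeV/u = 220.228 MeV
Per nucleus in joules: 220.228 MeV × 1.602e-13 J/MeV = 3.5281e-11 J
Per mole: 3.5281e-11 J × 6.022e23 mol⁻¹ = 2.1246e+13 J/mol

2.12e+10 kJ/mol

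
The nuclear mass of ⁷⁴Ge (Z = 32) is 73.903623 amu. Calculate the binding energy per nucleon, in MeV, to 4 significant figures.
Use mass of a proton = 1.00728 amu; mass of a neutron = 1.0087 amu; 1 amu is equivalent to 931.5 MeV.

8.745 MeV/nucleon

The nucleus contains 32 protons and 74 − 32 = 42 neutrons.
Mass of separated nucleons = 32(1.00728) + 42(1.0087) = 32.23296 + 42.3654 = 74.59836 amu
Mass defect Δm = 74.59836 − 73.903623 = 0.694737 amu
Converting to energy: 0.694737 amu × 931.5 MeV/amu = 647.148 MeV
Per nucleon: 647.148 / 74 = 8.745 MeV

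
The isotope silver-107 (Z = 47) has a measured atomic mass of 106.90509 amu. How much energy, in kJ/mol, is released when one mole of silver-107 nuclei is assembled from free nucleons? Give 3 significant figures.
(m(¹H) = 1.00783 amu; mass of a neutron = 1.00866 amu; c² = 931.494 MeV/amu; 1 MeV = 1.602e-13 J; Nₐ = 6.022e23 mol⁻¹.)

8.83e+10 kJ/mol

Z = 47, so N = A − Z = 107 − 47 = 60.
Σm = 47·m(¹H) + 60·m_n = 47.36801 + 60.51960 = 107.88761 amu
Mass defect Δm = 107.88761 − 106.90509 = 0.98252 amu
Converting to energy: 0.98252 amu × 931.494 MeV/amu = 915.211 MeV
Per nucleus in joules: 915.211 MeV × 1.602e-13 J/MeV = 1.4662e-10 J
Per mole: 1.4662e-10 J × 6.022e23 mol⁻¹ = 8.8295e+13 J/mol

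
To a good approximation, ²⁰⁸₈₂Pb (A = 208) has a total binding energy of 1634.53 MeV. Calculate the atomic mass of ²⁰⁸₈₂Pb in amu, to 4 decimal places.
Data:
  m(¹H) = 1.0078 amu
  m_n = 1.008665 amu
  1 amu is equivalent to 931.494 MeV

207.9766 amu

Mass defect = 1634.53 MeV / (931.494 MeV/amu) = 1.7547402 amu
Constituent mass = 82(1.0078) + 126(1.008665) = 209.731390 amu
Atomic mass = 209.731390 − 1.7547402 = 207.9766498 amu ≈ 207.9766 amu (to 4 decimal places)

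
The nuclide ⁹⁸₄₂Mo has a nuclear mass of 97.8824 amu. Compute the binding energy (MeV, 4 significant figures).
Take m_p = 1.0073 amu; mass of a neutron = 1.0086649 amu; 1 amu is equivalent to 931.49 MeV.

The nucleus contains 42 protons and 98 − 42 = 56 neutrons.
Total constituent mass: 42 × 1.0073 + 56 × 1.0086649 = 98.7918344 amu
Δm = 98.7918344 − 97.8824 = 0.9094344 amu
Binding energy = Δm·c² = 0.9094344 × 931.49 MeV/amu = 847.129 MeV

847.1 MeV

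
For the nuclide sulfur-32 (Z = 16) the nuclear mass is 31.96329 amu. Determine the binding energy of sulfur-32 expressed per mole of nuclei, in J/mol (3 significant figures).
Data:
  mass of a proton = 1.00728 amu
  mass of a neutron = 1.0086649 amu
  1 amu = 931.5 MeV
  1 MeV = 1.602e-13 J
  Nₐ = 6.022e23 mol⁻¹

2.62e+13 J/mol

Mass of separated nucleons = 16(1.00728) + 16(1.0086649) = 16.11648 + 16.1386384 = 32.2551184 amu
Mass defect Δm = 32.2551184 − 31.96329 = 0.2918284 amu
Binding energy = Δm·c² = 0.2918284 × 931.5 MeV/amu = 271.838 MeV
Per nucleus in joules: 271.838 MeV × 1.602e-13 J/MeV = 4.3548e-11 J
Per mole: 4.3548e-11 J × 6.022e23 mol⁻¹ = 2.6225e+13 J/mol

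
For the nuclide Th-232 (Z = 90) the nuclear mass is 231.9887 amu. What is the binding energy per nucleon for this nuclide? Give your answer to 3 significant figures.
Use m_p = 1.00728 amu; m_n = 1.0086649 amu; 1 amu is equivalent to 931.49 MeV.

The nucleus contains 90 protons and 232 − 90 = 142 neutrons.
Σm = 90·m_p + 142·m_n = 90.65520 + 143.2304158 = 233.8856158 amu
Δm = 233.8856158 − 231.9887 = 1.8969158 amu
E_B = 1.8969158 × 931.49 = 1766.96 MeV
Dividing by A = 232 gives 7.616 MeV per nucleon.

7.62 MeV/nucleon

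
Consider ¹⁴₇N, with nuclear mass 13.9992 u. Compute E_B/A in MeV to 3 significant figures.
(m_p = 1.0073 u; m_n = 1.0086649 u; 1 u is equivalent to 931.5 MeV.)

With 7 protons and 7 neutrons (A = 14):
Mass of separated nucleons = 7(1.0073) + 7(1.0086649) = 7.0511 + 7.0606543 = 14.1117543 u
The mass defect is 14.1117543 − 13.9992 = 0.1125543 u.
E_B = 0.1125543 × 931.5 = 104.844 MeV
Per nucleon: 104.844 / 14 = 7.489 MeV

7.49 MeV/nucleon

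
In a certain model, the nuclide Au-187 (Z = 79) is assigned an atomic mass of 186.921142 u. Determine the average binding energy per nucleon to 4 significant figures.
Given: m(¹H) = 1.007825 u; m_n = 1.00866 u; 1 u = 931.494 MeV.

8.131 MeV/nucleon

Total constituent mass: 79 × 1.007825 + 108 × 1.00866 = 188.553455 u
Mass defect Δm = 188.553455 − 186.921142 = 1.632313 u
Converting to energy: 1.632313 u × 931.494 MeV/u = 1520.49 MeV
Per nucleon: 1520.49 / 187 = 8.131 MeV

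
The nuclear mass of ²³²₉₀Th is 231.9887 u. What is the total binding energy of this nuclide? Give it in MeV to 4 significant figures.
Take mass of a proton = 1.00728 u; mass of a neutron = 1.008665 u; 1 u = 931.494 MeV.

With 90 protons and 142 neutrons (A = 232):
Σm = 90·m_p + 142·m_n = 90.65520 + 143.230430 = 233.885630 u
Mass defect Δm = 233.885630 − 231.9887 = 1.896930 u
E_B = 1.896930 × 931.494 = 1766.98 MeV

1767 MeV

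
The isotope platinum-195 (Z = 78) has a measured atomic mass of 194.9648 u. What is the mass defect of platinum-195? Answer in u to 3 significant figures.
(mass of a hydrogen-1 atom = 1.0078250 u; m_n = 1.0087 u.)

With 78 protons and 117 neutrons (A = 195):
Mass of separated nucleons = 78(1.0078250) + 117(1.0087) = 78.6103500 + 118.0179 = 196.6282500 u
Δm = 196.6282500 − 194.9648 = 1.6634500 u

1.66 u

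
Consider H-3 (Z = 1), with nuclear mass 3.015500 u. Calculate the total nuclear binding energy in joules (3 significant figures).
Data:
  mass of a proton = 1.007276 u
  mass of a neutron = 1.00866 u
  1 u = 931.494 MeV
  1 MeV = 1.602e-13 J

Total constituent mass: 1 × 1.007276 + 2 × 1.00866 = 3.024596 u
Δm = 3.024596 − 3.015500 = 0.009096 u
Binding energy = Δm·c² = 0.009096 × 931.494 MeV/u = 8.47287 MeV
In joules: 8.47287 MeV × 1.602e-13 J/MeV = 1.3574e-12 J

1.36e-12 J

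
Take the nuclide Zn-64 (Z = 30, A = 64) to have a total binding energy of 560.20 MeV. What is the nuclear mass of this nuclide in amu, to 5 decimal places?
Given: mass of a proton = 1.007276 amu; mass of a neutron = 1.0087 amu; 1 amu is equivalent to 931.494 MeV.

Mass defect = 560.20 MeV / (931.494 MeV/amu) = 0.6013995 amu
Constituent mass = 30(1.007276) + 34(1.0087) = 64.514080 amu
Nuclear mass = 64.514080 − 0.6013995 = 63.9126805 amu ≈ 63.91268 amu (to 5 decimal places)

63.91268 amu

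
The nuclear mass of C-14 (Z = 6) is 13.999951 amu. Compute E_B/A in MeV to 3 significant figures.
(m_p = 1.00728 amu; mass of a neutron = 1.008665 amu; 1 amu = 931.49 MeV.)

With 6 protons and 8 neutrons (A = 14):
Total constituent mass: 6 × 1.00728 + 8 × 1.008665 = 14.113000 amu
The mass defect is 14.113000 − 13.999951 = 0.113049 amu.
Binding energy = Δm·c² = 0.113049 × 931.49 MeV/amu = 105.304 MeV
Dividing by A = 14 gives 7.522 MeV per nucleon.

7.52 MeV/nucleon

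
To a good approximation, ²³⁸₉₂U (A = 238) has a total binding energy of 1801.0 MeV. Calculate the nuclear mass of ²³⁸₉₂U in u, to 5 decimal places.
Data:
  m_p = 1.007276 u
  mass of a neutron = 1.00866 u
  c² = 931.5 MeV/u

238.00031 u

Mass defect = 1801.0 MeV / (931.5 MeV/u) = 1.9334407 u
Constituent mass = 92(1.007276) + 146(1.00866) = 239.933752 u
Nuclear mass = 239.933752 − 1.9334407 = 238.0003113 u ≈ 238.00031 u (to 5 decimal places)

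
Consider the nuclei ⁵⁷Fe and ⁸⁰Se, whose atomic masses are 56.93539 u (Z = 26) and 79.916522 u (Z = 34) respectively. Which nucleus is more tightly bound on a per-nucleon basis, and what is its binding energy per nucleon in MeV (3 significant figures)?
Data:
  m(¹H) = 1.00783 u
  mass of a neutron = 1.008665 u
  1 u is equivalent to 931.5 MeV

⁵⁷Fe: Σm = 26(1.00783) + 31(1.008665) = 57.472195 u; Δm = 0.536805 u; E_B = 500.034 MeV; E_B/A = 8.773 MeV
⁸⁰Se: Σm = 34(1.00783) + 46(1.008665) = 80.664810 u; Δm = 0.748288 u; E_B = 697.03 MeV; E_B/A = 8.713 MeV
⁵⁷Fe has the higher binding energy per nucleon, so it is the more tightly bound nucleus.

⁵⁷Fe; 8.77 MeV/nucleon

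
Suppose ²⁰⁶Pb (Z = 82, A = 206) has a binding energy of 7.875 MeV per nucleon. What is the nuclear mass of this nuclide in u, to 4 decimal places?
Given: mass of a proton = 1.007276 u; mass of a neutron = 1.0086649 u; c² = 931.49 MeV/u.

205.9295 u

Total binding energy = 206 × 7.875 = 1622.250 MeV
Mass defect = 1622.250 MeV / (931.49 MeV/u) = 1.741565 u
Constituent mass = 82(1.007276) + 124(1.0086649) = 207.6710796 u
Nuclear mass = 207.6710796 − 1.741565 = 205.9295146 u ≈ 205.9295 u (to 4 decimal places)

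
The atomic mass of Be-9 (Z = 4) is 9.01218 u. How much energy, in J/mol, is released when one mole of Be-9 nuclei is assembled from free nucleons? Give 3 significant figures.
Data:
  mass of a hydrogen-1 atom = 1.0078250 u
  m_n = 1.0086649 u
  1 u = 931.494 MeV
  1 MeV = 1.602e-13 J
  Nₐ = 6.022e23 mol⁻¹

5.61e+12 J/mol

Mass of separated nucleons = 4(1.0078250) + 5(1.0086649) = 4.0313000 + 5.0433245 = 9.0746245 u
The mass defect is 9.0746245 − 9.01218 = 0.0624445 u.
Binding energy = Δm·c² = 0.0624445 × 931.494 MeV/u = 58.1667 MeV
Per nucleus in joules: 58.1667 MeV × 1.602e-13 J/MeV = 9.3183e-12 J
Per mole: 9.3183e-12 J × 6.022e23 mol⁻¹ = 5.6115e+12 J/mol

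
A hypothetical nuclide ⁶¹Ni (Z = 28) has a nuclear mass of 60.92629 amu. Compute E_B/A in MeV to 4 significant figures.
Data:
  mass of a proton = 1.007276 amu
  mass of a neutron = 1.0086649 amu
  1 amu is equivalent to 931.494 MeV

Total constituent mass: 28 × 1.007276 + 33 × 1.0086649 = 61.4896697 amu
Δm = 61.4896697 − 60.92629 = 0.5633797 amu
E_B = 0.5633797 × 931.494 = 524.785 MeV
BE/A = 524.785 MeV / 61 = 8.603 MeV/nucleon

8.603 MeV/nucleon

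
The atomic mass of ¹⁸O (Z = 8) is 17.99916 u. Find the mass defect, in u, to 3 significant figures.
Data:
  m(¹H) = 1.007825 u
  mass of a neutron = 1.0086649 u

The nucleus contains 8 protons and 18 − 8 = 10 neutrons.
Mass of separated nucleons = 8(1.007825) + 10(1.0086649) = 8.062600 + 10.0866490 = 18.1492490 u
Mass defect Δm = 18.1492490 − 17.99916 = 0.1500890 u

0.150 u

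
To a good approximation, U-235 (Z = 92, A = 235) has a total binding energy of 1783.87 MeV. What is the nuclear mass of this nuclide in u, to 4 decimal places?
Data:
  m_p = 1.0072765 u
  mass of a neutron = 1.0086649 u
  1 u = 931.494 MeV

Mass defect = 1783.87 MeV / (931.494 MeV/u) = 1.915063 u
Constituent mass = 92(1.0072765) + 143(1.0086649) = 236.9085187 u
Nuclear mass = 236.9085187 − 1.915063 = 234.9934557 u ≈ 234.9935 u (to 4 decimal places)

234.9935 u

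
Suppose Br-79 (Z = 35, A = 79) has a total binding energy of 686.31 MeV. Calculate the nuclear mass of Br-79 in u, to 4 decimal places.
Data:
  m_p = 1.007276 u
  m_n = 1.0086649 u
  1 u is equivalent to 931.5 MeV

78.8991 u

Mass defect = 686.31 MeV / (931.5 MeV/u) = 0.736779 u
Constituent mass = 35(1.007276) + 44(1.0086649) = 79.6359156 u
Nuclear mass = 79.6359156 − 0.736779 = 78.8991366 u ≈ 78.8991 u (to 4 decimal places)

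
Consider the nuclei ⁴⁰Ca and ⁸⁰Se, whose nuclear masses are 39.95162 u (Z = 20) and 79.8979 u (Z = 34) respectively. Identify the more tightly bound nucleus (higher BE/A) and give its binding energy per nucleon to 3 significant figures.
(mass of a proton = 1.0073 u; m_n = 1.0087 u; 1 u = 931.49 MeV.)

⁴⁰Ca: Σm = 20(1.0073) + 20(1.0087) = 40.3200 u; Δm = 0.36838 u; E_B = 343.14 MeV; E_B/A = 8.579 MeV
⁸⁰Se: Σm = 34(1.0073) + 46(1.0087) = 80.6484 u; Δm = 0.7505 u; E_B = 699.08 MeV; E_B/A = 8.739 MeV
⁸⁰Se has the higher binding energy per nucleon, so it is the more tightly bound nucleus.

⁸⁰Se; 8.74 MeV/nucleon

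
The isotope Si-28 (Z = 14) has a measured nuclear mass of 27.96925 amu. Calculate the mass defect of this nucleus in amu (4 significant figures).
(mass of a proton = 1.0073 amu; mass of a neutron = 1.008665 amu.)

0.2543 amu

Z = 14, so N = A − Z = 28 − 14 = 14.
Σm = 14·m_p + 14·m_n = 14.1022 + 14.121310 = 28.223510 amu
Δm = 28.223510 − 27.96925 = 0.254260 amu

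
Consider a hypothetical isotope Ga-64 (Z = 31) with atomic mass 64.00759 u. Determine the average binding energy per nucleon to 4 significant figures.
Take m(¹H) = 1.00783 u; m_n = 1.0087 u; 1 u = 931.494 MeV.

Total constituent mass: 31 × 1.00783 + 33 × 1.0087 = 64.52983 u
Mass defect Δm = 64.52983 − 64.00759 = 0.52224 u
Converting to energy: 0.52224 u × 931.494 MeV/u = 486.463 MeV
Per nucleon: 486.463 / 64 = 7.601 MeV

7.601 MeV/nucleon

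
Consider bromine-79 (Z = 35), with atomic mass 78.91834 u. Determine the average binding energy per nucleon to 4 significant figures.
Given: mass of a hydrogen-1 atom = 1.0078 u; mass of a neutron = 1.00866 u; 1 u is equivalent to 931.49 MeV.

8.675 MeV/nucleon

Mass of separated nucleons = 35(1.0078) + 44(1.00866) = 35.2730 + 44.38104 = 79.65404 u
Δm = 79.65404 − 78.91834 = 0.73570 u
E_B = 0.73570 × 931.49 = 685.297 MeV
Dividing by A = 79 gives 8.675 MeV per nucleon.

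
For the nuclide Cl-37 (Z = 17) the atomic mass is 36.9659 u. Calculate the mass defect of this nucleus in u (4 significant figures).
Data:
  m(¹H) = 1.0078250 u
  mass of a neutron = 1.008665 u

0.3404 u

With 17 protons and 20 neutrons (A = 37):
Σm = 17·m(¹H) + 20·m_n = 17.1330250 + 20.173300 = 37.3063250 u
The mass defect is 37.3063250 − 36.9659 = 0.3404250 u.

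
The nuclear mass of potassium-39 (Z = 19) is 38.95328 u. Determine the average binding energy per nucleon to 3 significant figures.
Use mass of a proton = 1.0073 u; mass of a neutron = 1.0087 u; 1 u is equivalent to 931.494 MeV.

Z = 19, so N = A − Z = 39 − 19 = 20.
Mass of separated nucleons = 19(1.0073) + 20(1.0087) = 19.1387 + 20.1740 = 39.3127 u
The mass defect is 39.3127 − 38.95328 = 0.35942 u.
E_B = 0.35942 × 931.494 = 334.798 MeV
Dividing by A = 39 gives 8.5846 MeV per nucleon.

8.58 MeV/nucleon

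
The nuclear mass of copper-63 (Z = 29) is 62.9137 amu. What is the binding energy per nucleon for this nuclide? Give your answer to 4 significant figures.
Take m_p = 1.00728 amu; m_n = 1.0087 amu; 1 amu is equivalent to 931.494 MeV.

8.771 MeV/nucleon

The nucleus contains 29 protons and 63 − 29 = 34 neutrons.
Total constituent mass: 29 × 1.00728 + 34 × 1.0087 = 63.50692 amu
Mass defect Δm = 63.50692 − 62.9137 = 0.59322 amu
Binding energy = Δm·c² = 0.59322 × 931.494 MeV/amu = 552.581 MeV
Dividing by A = 63 gives 8.771 MeV per nucleon.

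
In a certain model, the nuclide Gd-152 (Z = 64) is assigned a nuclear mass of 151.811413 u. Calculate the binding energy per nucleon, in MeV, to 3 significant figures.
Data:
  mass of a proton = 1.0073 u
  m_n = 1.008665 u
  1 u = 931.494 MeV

With 64 protons and 88 neutrons (A = 152):
Total constituent mass: 64 × 1.0073 + 88 × 1.008665 = 153.229720 u
Mass defect Δm = 153.229720 − 151.811413 = 1.418307 u
Converting to energy: 1.418307 u × 931.494 MeV/u = 1321.14 MeV
Per nucleon: 1321.14 / 152 = 8.692 MeV

8.69 MeV/nucleon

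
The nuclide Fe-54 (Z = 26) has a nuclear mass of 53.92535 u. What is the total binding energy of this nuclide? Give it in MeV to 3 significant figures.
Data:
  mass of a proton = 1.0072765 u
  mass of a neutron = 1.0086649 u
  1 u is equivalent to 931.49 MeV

Total constituent mass: 26 × 1.0072765 + 28 × 1.0086649 = 54.4318062 u
Δm = 54.4318062 − 53.92535 = 0.5064562 u
Converting to energy: 0.5064562 u × 931.49 MeV/u = 471.759 MeV

472 MeV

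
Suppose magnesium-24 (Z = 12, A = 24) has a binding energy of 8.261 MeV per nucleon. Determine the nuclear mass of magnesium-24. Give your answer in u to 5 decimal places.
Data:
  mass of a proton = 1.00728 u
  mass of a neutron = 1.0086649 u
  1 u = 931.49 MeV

Total binding energy = 24 × 8.261 = 198.264 MeV
Mass defect = 198.264 MeV / (931.49 MeV/u) = 0.2128461 u
Constituent mass = 12(1.00728) + 12(1.0086649) = 24.1913388 u
Nuclear mass = 24.1913388 − 0.2128461 = 23.9784927 u ≈ 23.97849 u (to 5 decimal places)

23.97849 u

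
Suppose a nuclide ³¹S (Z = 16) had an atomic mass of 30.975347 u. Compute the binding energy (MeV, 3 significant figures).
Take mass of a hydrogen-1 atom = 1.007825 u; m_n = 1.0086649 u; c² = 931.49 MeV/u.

261 MeV

With 16 protons and 15 neutrons (A = 31):
Total constituent mass: 16 × 1.007825 + 15 × 1.0086649 = 31.2551735 u
The mass defect is 31.2551735 − 30.975347 = 0.2798265 u.
Binding energy = Δm·c² = 0.2798265 × 931.49 MeV/u = 260.656 MeV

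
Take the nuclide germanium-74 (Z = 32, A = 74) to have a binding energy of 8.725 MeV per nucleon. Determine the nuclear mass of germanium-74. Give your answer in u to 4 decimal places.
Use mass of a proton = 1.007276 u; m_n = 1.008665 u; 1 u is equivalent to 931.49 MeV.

Total binding energy = 74 × 8.725 = 645.650 MeV
Mass defect = 645.650 MeV / (931.49 MeV/u) = 0.693137 u
Constituent mass = 32(1.007276) + 42(1.008665) = 74.596762 u
Nuclear mass = 74.596762 − 0.693137 = 73.903625 u ≈ 73.9036 u (to 4 decimal places)

73.9036 u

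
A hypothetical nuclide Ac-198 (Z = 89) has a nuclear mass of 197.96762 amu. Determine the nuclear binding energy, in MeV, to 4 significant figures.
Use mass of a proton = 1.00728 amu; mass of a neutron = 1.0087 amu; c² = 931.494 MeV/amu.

1517 MeV

Total constituent mass: 89 × 1.00728 + 109 × 1.0087 = 199.59622 amu
Mass defect Δm = 199.59622 − 197.96762 = 1.62860 amu
Converting to energy: 1.62860 amu × 931.494 MeV/amu = 1517.03 MeV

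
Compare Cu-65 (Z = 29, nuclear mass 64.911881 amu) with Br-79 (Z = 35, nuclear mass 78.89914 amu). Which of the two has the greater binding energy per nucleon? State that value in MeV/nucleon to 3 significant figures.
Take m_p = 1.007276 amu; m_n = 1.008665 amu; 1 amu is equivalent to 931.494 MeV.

Cu-65: Σm = 29(1.007276) + 36(1.008665) = 65.522944 amu; Δm = 0.611063 amu; E_B = 569.20 MeV; E_B/A = 8.757 MeV
Br-79: Σm = 35(1.007276) + 44(1.008665) = 79.635920 amu; Δm = 0.736780 amu; E_B = 686.31 MeV; E_B/A = 8.687 MeV
Cu-65 has the higher binding energy per nucleon, so it is the more tightly bound nucleus.

Cu-65; 8.76 MeV/nucleon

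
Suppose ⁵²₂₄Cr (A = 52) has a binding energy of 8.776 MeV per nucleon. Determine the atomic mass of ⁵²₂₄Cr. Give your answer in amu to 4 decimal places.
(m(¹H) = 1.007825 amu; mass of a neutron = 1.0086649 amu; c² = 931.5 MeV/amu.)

Total binding energy = 52 × 8.776 = 456.352 MeV
Mass defect = 456.352 MeV / (931.5 MeV/amu) = 0.489911 amu
Constituent mass = 24(1.007825) + 28(1.0086649) = 52.4304172 amu
Atomic mass = 52.4304172 − 0.489911 = 51.9405062 amu ≈ 51.9405 amu (to 4 decimal places)

51.9405 amu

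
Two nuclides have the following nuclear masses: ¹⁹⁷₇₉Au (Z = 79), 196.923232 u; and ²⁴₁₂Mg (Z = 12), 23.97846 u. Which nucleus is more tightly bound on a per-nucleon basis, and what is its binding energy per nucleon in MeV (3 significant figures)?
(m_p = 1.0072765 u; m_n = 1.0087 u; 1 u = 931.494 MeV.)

¹⁹⁷₇₉Au: Σm = 79(1.0072765) + 118(1.0087) = 198.6014435 u; Δm = 1.6782115 u; E_B = 1563.2 MeV; E_B/A = 7.935 MeV
²⁴₁₂Mg: Σm = 12(1.0072765) + 12(1.0087) = 24.1917180 u; Δm = 0.2132580 u; E_B = 198.65 MeV; E_B/A = 8.277 MeV
²⁴₁₂Mg has the higher binding energy per nucleon, so it is the more tightly bound nucleus.

²⁴₁₂Mg; 8.28 MeV/nucleon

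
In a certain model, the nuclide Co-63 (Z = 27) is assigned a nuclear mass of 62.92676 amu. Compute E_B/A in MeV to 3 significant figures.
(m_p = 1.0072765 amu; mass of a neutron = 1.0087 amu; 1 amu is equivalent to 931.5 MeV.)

8.62 MeV/nucleon

Mass of separated nucleons = 27(1.0072765) + 36(1.0087) = 27.1964655 + 36.3132 = 63.5096655 amu
Δm = 63.5096655 − 62.92676 = 0.5829055 amu
Converting to energy: 0.5829055 amu × 931.5 MeV/amu = 542.976 MeV
Per nucleon: 542.976 / 63 = 8.619 MeV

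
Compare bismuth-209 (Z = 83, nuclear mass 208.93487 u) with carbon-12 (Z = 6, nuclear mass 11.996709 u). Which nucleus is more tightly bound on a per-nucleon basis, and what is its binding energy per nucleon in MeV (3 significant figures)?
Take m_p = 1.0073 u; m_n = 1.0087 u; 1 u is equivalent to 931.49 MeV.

bismuth-209; 7.88 MeV/nucleon

bismuth-209: Σm = 83(1.0073) + 126(1.0087) = 210.7021 u; Δm = 1.76723 u; E_B = 1646.16 MeV; E_B/A = 7.876 MeV
carbon-12: Σm = 6(1.0073) + 6(1.0087) = 12.0960 u; Δm = 0.099291 u; E_B = 92.489 MeV; E_B/A = 7.707 MeV
bismuth-209 has the higher binding energy per nucleon, so it is the more tightly bound nucleus.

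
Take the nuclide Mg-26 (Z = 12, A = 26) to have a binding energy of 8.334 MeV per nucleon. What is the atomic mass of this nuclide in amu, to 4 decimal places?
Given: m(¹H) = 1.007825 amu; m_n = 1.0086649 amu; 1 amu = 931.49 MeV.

25.9826 amu

Total binding energy = 26 × 8.334 = 216.684 MeV
Mass defect = 216.684 MeV / (931.49 MeV/amu) = 0.232621 amu
Constituent mass = 12(1.007825) + 14(1.0086649) = 26.2152086 amu
Atomic mass = 26.2152086 − 0.232621 = 25.9825876 amu ≈ 25.9826 amu (to 4 decimal places)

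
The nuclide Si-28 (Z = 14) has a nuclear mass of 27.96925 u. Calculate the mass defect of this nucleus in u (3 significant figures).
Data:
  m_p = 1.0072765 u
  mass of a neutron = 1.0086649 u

0.254 u

Mass of separated nucleons = 14(1.0072765) + 14(1.0086649) = 14.1018710 + 14.1213086 = 28.2231796 u
Mass defect Δm = 28.2231796 − 27.96925 = 0.2539296 u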